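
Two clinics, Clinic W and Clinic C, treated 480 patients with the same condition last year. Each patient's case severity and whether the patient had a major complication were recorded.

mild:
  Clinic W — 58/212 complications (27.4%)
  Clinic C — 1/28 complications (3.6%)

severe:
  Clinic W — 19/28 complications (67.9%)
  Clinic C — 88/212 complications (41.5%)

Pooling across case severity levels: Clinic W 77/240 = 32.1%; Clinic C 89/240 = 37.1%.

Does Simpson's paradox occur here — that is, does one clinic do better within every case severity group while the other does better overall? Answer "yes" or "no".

yes

Within each case severity level (mild 27.4% vs 3.6%; severe 67.9% vs 41.5%), Clinic C has the lower rate every time. Pooled: 32.1% vs 37.1% — Clinic W has the lower rate overall. The two comparisons disagree.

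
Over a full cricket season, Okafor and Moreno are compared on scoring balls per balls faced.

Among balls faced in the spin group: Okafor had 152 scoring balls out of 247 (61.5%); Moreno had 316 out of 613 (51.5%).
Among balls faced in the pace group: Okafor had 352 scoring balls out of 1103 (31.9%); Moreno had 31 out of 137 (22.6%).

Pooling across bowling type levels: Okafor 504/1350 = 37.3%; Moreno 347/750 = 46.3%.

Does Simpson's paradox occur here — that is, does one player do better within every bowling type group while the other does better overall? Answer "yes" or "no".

yes

Within each bowling type level (spin 61.5% vs 51.5%; pace 31.9% vs 22.6%), Okafor has the higher rate every time. Pooled: 37.3% vs 46.3% — Moreno has the higher rate overall. The two comparisons disagree.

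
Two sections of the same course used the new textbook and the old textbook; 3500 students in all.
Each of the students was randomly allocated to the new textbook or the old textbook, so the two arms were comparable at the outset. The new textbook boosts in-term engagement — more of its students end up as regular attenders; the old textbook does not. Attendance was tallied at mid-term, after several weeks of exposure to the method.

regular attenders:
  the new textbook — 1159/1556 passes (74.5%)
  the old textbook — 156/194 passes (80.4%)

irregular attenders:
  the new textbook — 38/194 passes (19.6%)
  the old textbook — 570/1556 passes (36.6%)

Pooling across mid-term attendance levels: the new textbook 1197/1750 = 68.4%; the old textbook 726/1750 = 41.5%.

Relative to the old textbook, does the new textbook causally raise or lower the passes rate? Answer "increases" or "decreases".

The stratified and pooled comparisons disagree (the old textbook wins within each mid-term attendance; the new textbook wins overall), so the answer turns on the causal role of mid-term attendance.
Stratifying would compare teaching methods among students the teaching methods themselves sorted into mid-term attendance groups — a form of selection on an intermediate. The unconditioned pooled rates give the total causal effect.
Pooled: the new textbook 68.4% vs the old textbook 41.5%; the new textbook is higher overall.

increases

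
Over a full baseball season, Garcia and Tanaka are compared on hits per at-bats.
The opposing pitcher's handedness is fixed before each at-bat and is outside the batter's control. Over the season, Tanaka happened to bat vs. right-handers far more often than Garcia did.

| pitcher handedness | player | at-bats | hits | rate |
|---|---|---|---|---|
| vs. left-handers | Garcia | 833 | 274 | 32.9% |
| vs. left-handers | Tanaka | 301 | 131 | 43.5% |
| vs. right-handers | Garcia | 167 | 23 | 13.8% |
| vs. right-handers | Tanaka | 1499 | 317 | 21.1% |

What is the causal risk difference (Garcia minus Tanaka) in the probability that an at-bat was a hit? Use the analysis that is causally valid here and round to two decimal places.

Pitcher handedness satisfies the back-door criterion: it is not a descendant of the player, and it blocks the spurious path from player to outcome. Adjusting for it (i.e., using the within-pitcher handedness rates) gives the causal effect.
Adjusting over the population distribution of pitcher handedness: 0.405·(0.329−0.435) + 0.595·(0.138−0.211) = -0.087.

-0.09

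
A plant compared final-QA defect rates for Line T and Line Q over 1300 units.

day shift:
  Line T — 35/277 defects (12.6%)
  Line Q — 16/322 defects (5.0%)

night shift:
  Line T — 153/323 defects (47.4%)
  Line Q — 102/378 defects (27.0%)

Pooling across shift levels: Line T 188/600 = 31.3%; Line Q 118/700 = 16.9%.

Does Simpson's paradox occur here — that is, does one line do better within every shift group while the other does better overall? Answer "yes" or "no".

Within each shift level (day shift 12.6% vs 5.0%; night shift 47.4% vs 27.0%), Line Q has the lower rate every time. Pooled: 31.3% vs 16.9% — Line Q has the lower rate overall. They agree.

no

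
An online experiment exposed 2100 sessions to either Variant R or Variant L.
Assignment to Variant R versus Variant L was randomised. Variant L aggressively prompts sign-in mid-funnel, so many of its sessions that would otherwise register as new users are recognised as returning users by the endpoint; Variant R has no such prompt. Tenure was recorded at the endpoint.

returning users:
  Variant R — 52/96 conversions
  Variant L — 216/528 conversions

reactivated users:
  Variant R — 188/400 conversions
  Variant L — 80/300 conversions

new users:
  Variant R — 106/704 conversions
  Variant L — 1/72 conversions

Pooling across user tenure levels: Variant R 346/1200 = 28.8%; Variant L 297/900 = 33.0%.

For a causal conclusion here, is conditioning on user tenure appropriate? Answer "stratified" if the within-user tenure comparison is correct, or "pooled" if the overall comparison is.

The stratified and pooled comparisons disagree (Variant R wins within each user tenure; Variant L wins overall), so the answer turns on the causal role of user tenure.
User tenure is recorded after the variant and is itself shifted by it — it sits on the causal path from variant to outcome. Conditioning on a mediator would strip out part of the effect we want; the pooled comparison gives the total causal effect.
Pooled: Variant R 28.8% vs Variant L 33.0%; Variant L is higher overall.

pooled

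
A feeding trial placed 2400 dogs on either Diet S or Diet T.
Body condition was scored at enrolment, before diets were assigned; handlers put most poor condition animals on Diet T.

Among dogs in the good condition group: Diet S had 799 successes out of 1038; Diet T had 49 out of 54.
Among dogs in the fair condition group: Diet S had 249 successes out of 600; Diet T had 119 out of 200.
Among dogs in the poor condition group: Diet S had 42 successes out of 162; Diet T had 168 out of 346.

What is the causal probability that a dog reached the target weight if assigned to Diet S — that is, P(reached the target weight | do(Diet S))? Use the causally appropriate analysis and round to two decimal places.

Diet T is higher inside every starting body condition stratum but Diet S is higher in aggregate. Whether to stratify depends on how starting body condition relates to the diet.
Here starting body condition is a common cause — it drives both which diet a case falls under and the outcome. The crude comparison mixes populations; the stratum-specific rates are the causally relevant ones.
Standardising Diet S to the population starting body condition mix: 0.455·799/1038 + 0.333·249/600 + 0.212·42/162 = 0.543.

0.54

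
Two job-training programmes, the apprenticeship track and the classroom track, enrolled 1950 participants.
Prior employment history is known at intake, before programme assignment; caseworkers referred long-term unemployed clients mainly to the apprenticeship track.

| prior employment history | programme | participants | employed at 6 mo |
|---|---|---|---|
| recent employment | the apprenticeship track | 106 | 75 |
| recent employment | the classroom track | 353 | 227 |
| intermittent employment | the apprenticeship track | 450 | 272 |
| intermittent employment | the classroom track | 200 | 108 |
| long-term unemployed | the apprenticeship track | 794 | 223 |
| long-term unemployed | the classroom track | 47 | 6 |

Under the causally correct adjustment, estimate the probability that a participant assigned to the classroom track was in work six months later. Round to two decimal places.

0.39

Within every prior employment history level the apprenticeship track has the higher rate, yet pooled the classroom track does — Simpson's reversal.
Since prior employment history is a pre-existing factor (not a product of the programme) and it affects the outcome on its own, it is a confounder. The stratified rates, not the pooled rate, identify the causal effect.
Standardising the classroom track to the population prior employment history mix: 0.235·227/353 + 0.333·108/200 + 0.431·6/47 = 0.386.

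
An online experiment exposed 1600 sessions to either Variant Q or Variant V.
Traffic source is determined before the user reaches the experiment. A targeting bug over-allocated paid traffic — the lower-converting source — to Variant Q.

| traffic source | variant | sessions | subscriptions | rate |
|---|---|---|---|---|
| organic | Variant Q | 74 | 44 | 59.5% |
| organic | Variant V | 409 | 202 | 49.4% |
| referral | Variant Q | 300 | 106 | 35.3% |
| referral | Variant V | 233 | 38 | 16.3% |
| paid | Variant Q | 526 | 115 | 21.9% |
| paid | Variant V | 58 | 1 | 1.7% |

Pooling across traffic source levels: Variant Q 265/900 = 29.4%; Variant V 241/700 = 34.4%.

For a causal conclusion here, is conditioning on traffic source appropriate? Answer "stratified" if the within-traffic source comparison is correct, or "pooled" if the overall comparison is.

Nothing the variant does changes traffic source; the imbalance is an allocation artefact. With traffic source also predicting the outcome, the pooled figure is confounded, and the within-stratum comparison is the causal one.
Within each level — organic: 59.5% vs 49.4%; referral: 35.3% vs 16.3%; paid: 21.9% vs 1.7% — Variant Q is higher every time.

stratified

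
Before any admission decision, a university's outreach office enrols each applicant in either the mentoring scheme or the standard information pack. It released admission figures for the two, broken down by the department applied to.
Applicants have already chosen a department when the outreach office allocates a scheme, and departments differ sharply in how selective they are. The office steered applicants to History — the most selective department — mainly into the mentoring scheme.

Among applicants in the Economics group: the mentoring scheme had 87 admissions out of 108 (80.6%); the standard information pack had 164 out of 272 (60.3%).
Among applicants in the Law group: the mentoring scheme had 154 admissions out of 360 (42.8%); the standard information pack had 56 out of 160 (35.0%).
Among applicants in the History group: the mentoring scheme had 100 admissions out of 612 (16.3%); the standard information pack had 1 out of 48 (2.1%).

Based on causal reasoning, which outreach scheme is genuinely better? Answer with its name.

the mentoring scheme is higher inside every department stratum but the standard information pack is higher in aggregate. Whether to stratify depends on how department relates to the outreach scheme.
Department is set before the outreach scheme has any effect — it is not caused by the outreach scheme — and it independently drives the outcome. That makes it a confounder, so the causal comparison is within department levels.
Within each level — Economics: 80.6% vs 60.3%; Law: 42.8% vs 35.0%; History: 16.3% vs 2.1% — the mentoring scheme is higher every time.

the mentoring scheme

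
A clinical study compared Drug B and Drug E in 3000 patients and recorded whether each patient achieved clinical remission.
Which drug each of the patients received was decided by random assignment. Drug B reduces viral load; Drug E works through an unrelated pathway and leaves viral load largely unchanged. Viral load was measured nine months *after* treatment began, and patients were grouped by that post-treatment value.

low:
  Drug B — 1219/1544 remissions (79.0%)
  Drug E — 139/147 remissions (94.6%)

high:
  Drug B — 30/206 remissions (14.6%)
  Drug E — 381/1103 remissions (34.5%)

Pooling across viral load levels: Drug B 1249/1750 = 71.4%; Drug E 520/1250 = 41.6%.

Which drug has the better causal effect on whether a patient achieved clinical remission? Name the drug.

Drug B

Viral load lies on the pathway drug → viral load → outcome, so adjusting for it blocks the indirect effect. For the total causal effect of drug, use the unadjusted pooled rates.
Pooled: Drug B 71.4% vs Drug E 41.6%; Drug B is higher overall.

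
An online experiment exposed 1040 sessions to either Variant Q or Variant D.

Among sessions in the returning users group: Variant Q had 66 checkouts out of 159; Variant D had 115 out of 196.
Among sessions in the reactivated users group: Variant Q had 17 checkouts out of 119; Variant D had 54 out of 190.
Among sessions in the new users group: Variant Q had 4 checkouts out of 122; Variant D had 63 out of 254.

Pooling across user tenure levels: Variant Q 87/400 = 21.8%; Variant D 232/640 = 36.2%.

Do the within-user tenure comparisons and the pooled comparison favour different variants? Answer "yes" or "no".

Within each user tenure level (returning users 41.5% vs 58.7%; reactivated users 14.3% vs 28.4%; new users 3.3% vs 24.8%), Variant D has the higher rate every time. Pooled: 21.8% vs 36.2% — Variant D has the higher rate overall. They agree.

no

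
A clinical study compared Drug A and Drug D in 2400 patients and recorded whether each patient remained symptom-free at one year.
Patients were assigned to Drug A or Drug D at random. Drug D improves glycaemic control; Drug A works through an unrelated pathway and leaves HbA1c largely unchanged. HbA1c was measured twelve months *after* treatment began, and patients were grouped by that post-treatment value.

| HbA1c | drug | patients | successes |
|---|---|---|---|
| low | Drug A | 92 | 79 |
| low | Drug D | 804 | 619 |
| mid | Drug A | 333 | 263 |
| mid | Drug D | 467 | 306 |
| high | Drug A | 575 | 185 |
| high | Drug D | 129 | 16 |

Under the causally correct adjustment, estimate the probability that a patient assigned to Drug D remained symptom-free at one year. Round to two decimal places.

Drug A is higher inside every HbA1c stratum but Drug D is higher in aggregate. Whether to stratify depends on how HbA1c relates to the drug.
HbA1c here is a post-treatment variable shaped by the drug; conditioning on it would introduce bias rather than remove it. The overall comparison is the causal one.
So P(outcome | do(Drug D)) is just the pooled rate for Drug D: 941/1400 = 0.672.

0.67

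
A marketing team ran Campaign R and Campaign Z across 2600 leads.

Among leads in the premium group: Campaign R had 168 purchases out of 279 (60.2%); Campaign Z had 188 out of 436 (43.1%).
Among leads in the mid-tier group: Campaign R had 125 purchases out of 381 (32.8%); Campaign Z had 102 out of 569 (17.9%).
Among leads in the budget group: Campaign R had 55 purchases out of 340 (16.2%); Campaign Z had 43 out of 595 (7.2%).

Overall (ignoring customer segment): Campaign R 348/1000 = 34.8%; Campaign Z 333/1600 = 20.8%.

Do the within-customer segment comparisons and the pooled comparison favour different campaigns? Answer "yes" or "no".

no

Within each customer segment level (premium 60.2% vs 43.1%; mid-tier 32.8% vs 17.9%; budget 16.2% vs 7.2%), Campaign R has the higher rate every time. Pooled: 34.8% vs 20.8% — Campaign R has the higher rate overall. They agree.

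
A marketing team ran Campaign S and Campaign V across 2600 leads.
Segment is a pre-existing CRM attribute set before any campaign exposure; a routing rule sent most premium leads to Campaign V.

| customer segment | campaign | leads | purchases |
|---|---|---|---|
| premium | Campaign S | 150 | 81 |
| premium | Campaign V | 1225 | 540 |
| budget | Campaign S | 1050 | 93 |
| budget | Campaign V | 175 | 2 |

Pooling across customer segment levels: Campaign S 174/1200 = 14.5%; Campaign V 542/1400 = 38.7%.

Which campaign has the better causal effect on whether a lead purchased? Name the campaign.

Campaign S

Since customer segment is a pre-existing factor (not a product of the campaign) and it affects the outcome on its own, it is a confounder. The stratified rates, not the pooled rate, identify the causal effect.
Within each level — premium: 54.0% vs 44.1%; budget: 8.9% vs 1.1% — Campaign S is higher every time.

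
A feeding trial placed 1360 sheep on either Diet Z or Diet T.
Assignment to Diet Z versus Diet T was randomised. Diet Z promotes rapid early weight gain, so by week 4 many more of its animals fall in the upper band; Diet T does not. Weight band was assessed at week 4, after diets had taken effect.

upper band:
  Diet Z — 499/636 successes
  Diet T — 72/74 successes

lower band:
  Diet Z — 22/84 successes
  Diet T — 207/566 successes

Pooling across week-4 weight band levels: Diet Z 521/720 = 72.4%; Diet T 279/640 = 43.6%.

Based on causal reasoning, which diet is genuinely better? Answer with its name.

Stratifying would compare diets among sheep the diets themselves sorted into week-4 weight band groups — a form of selection on an intermediate. The unconditioned pooled rates give the total causal effect.
Pooled: Diet Z 72.4% vs Diet T 43.6%; Diet Z is higher overall.

Diet Z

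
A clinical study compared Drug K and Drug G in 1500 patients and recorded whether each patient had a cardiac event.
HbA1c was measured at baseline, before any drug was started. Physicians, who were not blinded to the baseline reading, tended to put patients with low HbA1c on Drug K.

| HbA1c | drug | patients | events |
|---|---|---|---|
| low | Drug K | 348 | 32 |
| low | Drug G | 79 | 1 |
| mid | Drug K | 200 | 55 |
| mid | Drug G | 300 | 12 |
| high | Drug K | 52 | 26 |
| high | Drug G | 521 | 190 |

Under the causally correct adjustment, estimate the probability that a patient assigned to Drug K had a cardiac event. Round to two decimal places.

0.31

Drug G is lower inside every HbA1c stratum but Drug K is lower in aggregate. Whether to stratify depends on how HbA1c relates to the drug.
The imbalance in HbA1c arose from how patients were allocated, not from anything the drug did; and HbA1c independently affects the outcome. The pooled gap is confounded — condition on HbA1c.
Standardising Drug K to the population HbA1c mix: 0.285·32/348 + 0.333·55/200 + 0.382·26/52 = 0.309.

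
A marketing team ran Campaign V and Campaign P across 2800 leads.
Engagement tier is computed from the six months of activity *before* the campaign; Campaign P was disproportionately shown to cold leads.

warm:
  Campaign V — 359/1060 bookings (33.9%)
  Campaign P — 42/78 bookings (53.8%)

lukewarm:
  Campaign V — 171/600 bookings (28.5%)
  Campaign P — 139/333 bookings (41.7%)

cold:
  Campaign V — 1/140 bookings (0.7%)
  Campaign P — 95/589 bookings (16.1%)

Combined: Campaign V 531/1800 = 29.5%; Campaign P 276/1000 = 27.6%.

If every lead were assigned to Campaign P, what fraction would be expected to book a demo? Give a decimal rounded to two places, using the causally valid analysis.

Campaign P is higher inside every engagement tier stratum but Campaign V is higher in aggregate. Whether to stratify depends on how engagement tier relates to the campaign.
Since engagement tier is a pre-existing factor (not a product of the campaign) and it affects the outcome on its own, it is a confounder. The stratified rates, not the pooled rate, identify the causal effect.
Standardising Campaign P to the population engagement tier mix: 0.406·42/78 + 0.333·139/333 + 0.260·95/589 = 0.400.

0.40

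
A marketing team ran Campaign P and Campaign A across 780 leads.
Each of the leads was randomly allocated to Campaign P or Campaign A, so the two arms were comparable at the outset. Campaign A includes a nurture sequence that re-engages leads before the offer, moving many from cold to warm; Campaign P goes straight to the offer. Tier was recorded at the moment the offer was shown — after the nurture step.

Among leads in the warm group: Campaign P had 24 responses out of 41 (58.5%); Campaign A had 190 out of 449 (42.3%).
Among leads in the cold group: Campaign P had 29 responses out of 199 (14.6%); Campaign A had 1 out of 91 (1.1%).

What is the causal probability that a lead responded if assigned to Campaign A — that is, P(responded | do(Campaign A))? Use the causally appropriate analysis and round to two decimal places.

The stratified and pooled comparisons disagree (Campaign P wins within each engagement tier; Campaign A wins overall), so the answer turns on the causal role of engagement tier.
Engagement tier is recorded after the campaign and is itself shifted by it — it sits on the causal path from campaign to outcome. Conditioning on a mediator would strip out part of the effect we want; the pooled comparison gives the total causal effect.
So P(outcome | do(Campaign A)) is just the pooled rate for Campaign A: 191/540 = 0.354.

0.35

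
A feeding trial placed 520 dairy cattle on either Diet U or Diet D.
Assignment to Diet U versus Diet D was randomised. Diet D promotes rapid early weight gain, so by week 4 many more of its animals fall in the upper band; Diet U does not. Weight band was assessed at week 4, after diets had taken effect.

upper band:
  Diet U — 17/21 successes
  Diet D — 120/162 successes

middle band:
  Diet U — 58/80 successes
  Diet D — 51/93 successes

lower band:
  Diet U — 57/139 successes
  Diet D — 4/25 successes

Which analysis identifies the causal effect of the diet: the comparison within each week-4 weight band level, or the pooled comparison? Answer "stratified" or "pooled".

pooled

The stratified and pooled comparisons disagree (Diet U wins within each week-4 weight band; Diet D wins overall), so the answer turns on the causal role of week-4 weight band.
Because the diet influences week-4 weight band, week-4 weight band is a post-treatment mediator, not a confounder. Stratifying on it would bias the estimate; the causal effect is the crude pooled difference.
Pooled: Diet U 55.0% vs Diet D 62.5%; Diet D is higher overall.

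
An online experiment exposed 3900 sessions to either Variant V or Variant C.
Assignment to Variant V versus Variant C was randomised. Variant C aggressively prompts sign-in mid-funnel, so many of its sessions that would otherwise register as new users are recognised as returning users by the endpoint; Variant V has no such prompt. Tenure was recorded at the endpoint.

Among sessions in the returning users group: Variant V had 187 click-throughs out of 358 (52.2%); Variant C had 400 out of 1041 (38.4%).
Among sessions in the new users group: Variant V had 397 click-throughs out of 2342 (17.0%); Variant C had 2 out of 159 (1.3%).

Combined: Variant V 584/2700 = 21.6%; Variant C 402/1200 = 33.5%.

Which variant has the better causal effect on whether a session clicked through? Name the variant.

Variant C

User tenure is recorded after the variant and is itself shifted by it — it sits on the causal path from variant to outcome. Conditioning on a mediator would strip out part of the effect we want; the pooled comparison gives the total causal effect.
Pooled: Variant V 21.6% vs Variant C 33.5%; Variant C is higher overall.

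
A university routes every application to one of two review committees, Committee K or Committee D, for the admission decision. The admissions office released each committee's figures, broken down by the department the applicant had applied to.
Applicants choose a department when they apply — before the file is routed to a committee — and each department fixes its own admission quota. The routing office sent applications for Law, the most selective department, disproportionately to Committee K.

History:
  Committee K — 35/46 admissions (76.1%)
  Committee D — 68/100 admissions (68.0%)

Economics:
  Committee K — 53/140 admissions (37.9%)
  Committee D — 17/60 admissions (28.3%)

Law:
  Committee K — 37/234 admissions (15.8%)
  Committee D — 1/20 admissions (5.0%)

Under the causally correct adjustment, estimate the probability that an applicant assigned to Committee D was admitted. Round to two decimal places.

0.28

Department satisfies the back-door criterion: it is not a descendant of the review committee, and it blocks the spurious path from review committee to outcome. Adjusting for it (i.e., using the within-department rates) gives the causal effect.
Standardising Committee D to the population department mix: 0.243·68/100 + 0.333·17/60 + 0.423·1/20 = 0.281.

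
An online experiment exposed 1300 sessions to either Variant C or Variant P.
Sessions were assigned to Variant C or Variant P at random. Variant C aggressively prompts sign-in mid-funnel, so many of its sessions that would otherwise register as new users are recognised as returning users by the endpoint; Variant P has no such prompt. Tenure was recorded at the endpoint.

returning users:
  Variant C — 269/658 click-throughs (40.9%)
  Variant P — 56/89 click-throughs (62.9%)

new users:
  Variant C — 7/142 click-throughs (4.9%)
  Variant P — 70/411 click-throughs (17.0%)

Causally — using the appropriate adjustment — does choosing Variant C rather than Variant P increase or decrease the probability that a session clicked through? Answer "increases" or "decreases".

User tenure lies on the pathway variant → user tenure → outcome, so adjusting for it blocks the indirect effect. For the total causal effect of variant, use the unadjusted pooled rates.
Pooled: Variant C 34.5% vs Variant P 25.2%; Variant C is higher overall.

increases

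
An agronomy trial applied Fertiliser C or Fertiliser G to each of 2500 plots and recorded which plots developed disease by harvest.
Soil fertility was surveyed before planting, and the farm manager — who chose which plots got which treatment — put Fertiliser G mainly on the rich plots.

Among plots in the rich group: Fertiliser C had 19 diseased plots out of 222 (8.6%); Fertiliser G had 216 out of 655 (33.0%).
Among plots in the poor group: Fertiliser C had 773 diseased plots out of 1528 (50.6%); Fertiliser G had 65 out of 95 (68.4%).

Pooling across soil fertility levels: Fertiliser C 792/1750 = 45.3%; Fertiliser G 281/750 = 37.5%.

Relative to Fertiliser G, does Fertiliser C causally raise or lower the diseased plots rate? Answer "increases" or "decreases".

decreases

Here soil fertility is a common cause — it drives both which fertiliser a case falls under and the outcome. The crude comparison mixes populations; the stratum-specific rates are the causally relevant ones.
Within each level — rich: 8.6% vs 33.0%; poor: 50.6% vs 68.4% — Fertiliser C is lower every time.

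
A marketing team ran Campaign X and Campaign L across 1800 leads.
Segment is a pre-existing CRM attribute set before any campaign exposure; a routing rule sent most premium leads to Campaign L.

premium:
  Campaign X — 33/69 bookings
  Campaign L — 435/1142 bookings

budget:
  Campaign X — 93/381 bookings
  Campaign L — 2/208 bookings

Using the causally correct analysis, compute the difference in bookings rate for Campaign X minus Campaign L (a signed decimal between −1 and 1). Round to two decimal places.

+0.14

Customer segment is set before the campaign has any effect — it is not caused by the campaign — and it independently drives the outcome. That makes it a confounder, so the causal comparison is within customer segment levels.
Adjusting over the population distribution of customer segment: 0.673·(0.478−0.381) + 0.327·(0.244−0.010) = +0.142.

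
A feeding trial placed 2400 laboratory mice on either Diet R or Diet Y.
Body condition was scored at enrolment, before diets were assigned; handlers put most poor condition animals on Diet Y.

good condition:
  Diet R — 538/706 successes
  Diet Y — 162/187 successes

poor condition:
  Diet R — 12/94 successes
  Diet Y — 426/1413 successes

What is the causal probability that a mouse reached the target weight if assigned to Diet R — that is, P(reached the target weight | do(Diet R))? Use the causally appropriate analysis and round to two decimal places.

0.36

The imbalance in starting body condition arose from how laboratory mice were allocated, not from anything the diet did; and starting body condition independently affects the outcome. The pooled gap is confounded — condition on starting body condition.
Standardising Diet R to the population starting body condition mix: 0.372·538/706 + 0.628·12/94 = 0.364.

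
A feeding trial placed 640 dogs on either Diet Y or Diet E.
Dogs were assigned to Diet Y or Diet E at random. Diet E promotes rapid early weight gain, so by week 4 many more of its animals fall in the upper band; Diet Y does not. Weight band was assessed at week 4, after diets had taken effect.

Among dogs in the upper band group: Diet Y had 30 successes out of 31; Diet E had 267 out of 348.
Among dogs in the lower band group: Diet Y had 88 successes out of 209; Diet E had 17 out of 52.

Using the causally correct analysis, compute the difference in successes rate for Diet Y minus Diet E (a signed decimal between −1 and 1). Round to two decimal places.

Stratifying would compare diets among dogs the diets themselves sorted into week-4 weight band groups — a form of selection on an intermediate. The unconditioned pooled rates give the total causal effect.
The causal difference is the pooled difference: 0.492 − 0.710 = -0.218.

-0.22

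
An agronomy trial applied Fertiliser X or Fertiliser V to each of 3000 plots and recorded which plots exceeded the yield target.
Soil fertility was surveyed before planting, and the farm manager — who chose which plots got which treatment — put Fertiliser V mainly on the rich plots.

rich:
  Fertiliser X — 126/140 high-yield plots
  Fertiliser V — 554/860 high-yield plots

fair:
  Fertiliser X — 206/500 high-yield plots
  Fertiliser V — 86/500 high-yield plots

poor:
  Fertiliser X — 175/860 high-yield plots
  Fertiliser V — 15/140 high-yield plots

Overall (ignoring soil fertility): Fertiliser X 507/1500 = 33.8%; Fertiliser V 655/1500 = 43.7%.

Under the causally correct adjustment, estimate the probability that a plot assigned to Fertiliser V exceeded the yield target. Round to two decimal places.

Soil fertility is set before the fertiliser has any effect — it is not caused by the fertiliser — and it independently drives the outcome. That makes it a confounder, so the causal comparison is within soil fertility levels.
Standardising Fertiliser V to the population soil fertility mix: 0.333·554/860 + 0.333·86/500 + 0.333·15/140 = 0.308.

0.31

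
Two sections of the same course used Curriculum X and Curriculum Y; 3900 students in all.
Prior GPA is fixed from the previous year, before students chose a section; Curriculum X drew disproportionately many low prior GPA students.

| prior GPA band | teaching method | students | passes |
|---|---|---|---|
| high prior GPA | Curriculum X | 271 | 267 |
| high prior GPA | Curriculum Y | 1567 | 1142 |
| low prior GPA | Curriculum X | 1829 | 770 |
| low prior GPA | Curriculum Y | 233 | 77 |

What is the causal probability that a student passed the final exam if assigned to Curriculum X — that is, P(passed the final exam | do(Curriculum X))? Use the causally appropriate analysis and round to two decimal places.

Within every prior GPA band level Curriculum X has the higher rate, yet pooled Curriculum Y does — Simpson's reversal.
Since prior GPA band is a pre-existing factor (not a product of the teaching method) and it affects the outcome on its own, it is a confounder. The stratified rates, not the pooled rate, identify the causal effect.
Standardising Curriculum X to the population prior GPA band mix: 0.471·267/271 + 0.529·770/1829 = 0.687.

0.69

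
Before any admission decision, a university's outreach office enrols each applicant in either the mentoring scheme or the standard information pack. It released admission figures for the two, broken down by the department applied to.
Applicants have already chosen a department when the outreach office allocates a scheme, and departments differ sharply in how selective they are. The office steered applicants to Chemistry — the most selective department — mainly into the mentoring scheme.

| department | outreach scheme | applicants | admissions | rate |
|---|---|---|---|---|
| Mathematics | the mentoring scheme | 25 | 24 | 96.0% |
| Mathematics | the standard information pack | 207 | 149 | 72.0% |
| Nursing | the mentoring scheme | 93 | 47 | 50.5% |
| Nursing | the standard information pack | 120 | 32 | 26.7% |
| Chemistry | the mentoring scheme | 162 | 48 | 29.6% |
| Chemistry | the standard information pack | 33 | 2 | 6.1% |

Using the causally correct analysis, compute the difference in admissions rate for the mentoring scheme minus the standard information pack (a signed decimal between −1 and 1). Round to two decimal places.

Nothing the outreach scheme does changes department; the imbalance is an allocation artefact. With department also predicting the outcome, the pooled figure is confounded, and the within-stratum comparison is the causal one.
Adjusting over the population distribution of department: 0.362·(0.960−0.720) + 0.333·(0.505−0.267) + 0.305·(0.296−0.061) = +0.238.

+0.24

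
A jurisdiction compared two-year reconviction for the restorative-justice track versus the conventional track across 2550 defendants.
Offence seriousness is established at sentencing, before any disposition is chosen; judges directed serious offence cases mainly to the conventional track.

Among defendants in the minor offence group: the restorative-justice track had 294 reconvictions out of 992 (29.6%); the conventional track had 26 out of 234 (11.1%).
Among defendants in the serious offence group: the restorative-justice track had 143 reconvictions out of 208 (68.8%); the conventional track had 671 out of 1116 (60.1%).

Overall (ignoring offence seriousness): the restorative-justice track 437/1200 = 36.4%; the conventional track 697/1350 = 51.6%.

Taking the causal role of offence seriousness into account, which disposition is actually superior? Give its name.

The offence seriousness-specific comparison favours the conventional track throughout, but the pooled figures favour the restorative-justice track. The question is whether to condition on offence seriousness.
Offence seriousness differs across dispositions for reasons unrelated to any effect of the disposition itself, and it separately predicts the outcome — a classic confounder. We must compare within offence seriousness levels.
Within each level — minor offence: 29.6% vs 11.1%; serious offence: 68.8% vs 60.1% — the conventional track is lower every time.

the conventional track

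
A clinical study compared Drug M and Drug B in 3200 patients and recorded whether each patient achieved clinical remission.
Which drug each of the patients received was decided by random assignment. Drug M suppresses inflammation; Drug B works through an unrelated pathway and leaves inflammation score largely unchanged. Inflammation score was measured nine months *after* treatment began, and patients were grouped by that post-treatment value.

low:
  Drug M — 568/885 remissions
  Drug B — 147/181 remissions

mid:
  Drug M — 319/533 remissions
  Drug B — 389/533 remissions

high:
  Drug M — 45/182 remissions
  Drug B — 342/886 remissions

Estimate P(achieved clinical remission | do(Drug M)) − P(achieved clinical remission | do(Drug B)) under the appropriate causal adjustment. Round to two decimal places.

The distribution of inflammation score is itself part of what the drug does — it is an intermediate outcome. Holding it fixed would remove that part of the effect; the total effect is the pooled difference.
The causal difference is the pooled difference: 0.583 − 0.549 = +0.034.

+0.03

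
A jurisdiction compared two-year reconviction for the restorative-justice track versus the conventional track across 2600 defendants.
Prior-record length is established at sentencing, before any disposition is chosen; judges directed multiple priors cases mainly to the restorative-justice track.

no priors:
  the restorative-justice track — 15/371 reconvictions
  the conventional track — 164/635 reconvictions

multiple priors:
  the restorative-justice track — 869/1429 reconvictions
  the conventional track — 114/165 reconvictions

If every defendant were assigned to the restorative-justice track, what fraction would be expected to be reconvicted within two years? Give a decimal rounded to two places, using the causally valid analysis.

Prior-record length satisfies the back-door criterion: it is not a descendant of the disposition, and it blocks the spurious path from disposition to outcome. Adjusting for it (i.e., using the within-prior-record length rates) gives the causal effect.
Standardising the restorative-justice track to the population prior-record length mix: 0.387·15/371 + 0.613·869/1429 = 0.388.

0.39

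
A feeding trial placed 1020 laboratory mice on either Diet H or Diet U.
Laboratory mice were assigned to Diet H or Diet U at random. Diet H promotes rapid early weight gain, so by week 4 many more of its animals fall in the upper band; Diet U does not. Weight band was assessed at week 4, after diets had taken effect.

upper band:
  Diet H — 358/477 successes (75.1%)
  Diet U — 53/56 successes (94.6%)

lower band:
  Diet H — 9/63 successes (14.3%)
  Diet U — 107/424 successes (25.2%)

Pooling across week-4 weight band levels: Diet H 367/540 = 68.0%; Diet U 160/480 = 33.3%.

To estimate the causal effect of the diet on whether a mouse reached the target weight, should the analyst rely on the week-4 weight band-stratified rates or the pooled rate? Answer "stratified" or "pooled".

Because the diet influences week-4 weight band, week-4 weight band is a post-treatment mediator, not a confounder. Stratifying on it would bias the estimate; the causal effect is the crude pooled difference.
Pooled: Diet H 68.0% vs Diet U 33.3%; Diet H is higher overall.

pooled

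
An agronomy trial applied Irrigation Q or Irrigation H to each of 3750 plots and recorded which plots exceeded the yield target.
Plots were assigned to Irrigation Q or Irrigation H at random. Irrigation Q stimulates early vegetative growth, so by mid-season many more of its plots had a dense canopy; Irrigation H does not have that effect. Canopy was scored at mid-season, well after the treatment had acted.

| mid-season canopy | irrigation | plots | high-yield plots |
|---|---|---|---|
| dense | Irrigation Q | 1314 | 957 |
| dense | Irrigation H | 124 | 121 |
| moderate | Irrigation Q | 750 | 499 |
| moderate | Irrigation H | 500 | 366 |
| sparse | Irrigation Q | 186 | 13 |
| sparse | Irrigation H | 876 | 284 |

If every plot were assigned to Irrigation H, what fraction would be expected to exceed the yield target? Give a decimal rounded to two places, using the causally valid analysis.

Within every mid-season canopy level Irrigation H has the higher rate, yet pooled Irrigation Q does — Simpson's reversal.
Mid-season canopy lies on the pathway irrigation → mid-season canopy → outcome, so adjusting for it blocks the indirect effect. For the total causal effect of irrigation, use the unadjusted pooled rates.
So P(outcome | do(Irrigation H)) is just the pooled rate for Irrigation H: 771/1500 = 0.514.

0.51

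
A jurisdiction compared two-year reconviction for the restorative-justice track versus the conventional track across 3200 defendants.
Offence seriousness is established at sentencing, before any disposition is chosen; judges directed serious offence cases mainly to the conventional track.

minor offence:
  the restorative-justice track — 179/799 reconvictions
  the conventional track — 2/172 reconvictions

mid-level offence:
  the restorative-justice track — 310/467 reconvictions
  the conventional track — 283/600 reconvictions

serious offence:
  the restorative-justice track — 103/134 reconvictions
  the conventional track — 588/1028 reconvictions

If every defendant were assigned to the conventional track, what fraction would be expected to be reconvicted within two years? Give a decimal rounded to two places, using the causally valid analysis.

0.37

The stratified and pooled comparisons disagree (the conventional track wins within each offence seriousness; the restorative-justice track wins overall), so the answer turns on the causal role of offence seriousness.
Nothing the disposition does changes offence seriousness; the imbalance is an allocation artefact. With offence seriousness also predicting the outcome, the pooled figure is confounded, and the within-stratum comparison is the causal one.
Standardising the conventional track to the population offence seriousness mix: 0.303·2/172 + 0.333·283/600 + 0.363·588/1028 = 0.369.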